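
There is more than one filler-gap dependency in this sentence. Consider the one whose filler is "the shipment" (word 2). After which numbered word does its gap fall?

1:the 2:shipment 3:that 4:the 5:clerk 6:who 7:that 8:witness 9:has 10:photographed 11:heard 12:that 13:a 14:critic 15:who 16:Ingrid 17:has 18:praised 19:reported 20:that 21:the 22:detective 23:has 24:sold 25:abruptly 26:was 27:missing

24

The displaced element is "the shipment" (word 2).
It is linked across 2 clause boundaries (that → that).
It functions as the direct object of "sold", so the gap sits immediately after word 24 ("sold").
Base order: The clerk who that witness has photographed heard that a critic who Ingrid has praised reported that the detective has sold the shipment abruptly.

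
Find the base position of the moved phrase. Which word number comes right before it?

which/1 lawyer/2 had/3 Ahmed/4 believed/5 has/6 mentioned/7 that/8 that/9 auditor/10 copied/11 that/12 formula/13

The displaced element is "which lawyer" (word 2).
It is linked across 1 clause boundary (Ø).
It functions as the subject of "mentioned", so the gap sits immediately after word 5 ("believed").
Base order: Ahmed had believed that which lawyer has mentioned that that auditor copied that formula.

5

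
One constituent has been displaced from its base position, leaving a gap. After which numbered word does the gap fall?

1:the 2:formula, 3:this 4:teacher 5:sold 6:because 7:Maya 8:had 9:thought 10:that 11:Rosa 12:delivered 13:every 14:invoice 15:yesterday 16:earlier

5

The displaced element is "the formula" (word 2).
It functions as the direct object of "sold", so the gap sits immediately after word 5 ("sold").
Base order: This teacher sold the formula because Maya had thought that Rosa delivered every invoice yesterday earlier.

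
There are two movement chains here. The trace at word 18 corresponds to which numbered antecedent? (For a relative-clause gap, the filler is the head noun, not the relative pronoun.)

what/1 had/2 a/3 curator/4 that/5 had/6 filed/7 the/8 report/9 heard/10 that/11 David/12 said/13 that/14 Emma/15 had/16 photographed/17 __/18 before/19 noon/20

1

The marked gap is the direct object of "photographed".
Its filler is the fronted wh-phrase "what", at word 1.
(The other dependency links word 4 to a gap after word 5.)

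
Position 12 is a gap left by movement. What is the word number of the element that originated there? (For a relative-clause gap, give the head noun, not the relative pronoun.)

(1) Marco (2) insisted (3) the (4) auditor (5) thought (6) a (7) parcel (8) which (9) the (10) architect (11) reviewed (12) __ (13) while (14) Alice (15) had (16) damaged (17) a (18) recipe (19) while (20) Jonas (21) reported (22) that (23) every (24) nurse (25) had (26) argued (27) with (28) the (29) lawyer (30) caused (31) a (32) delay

The gap at 12 is the object of "reviewed", inside a relative clause.
The relative pronoun is "which" (word 8); it is bound by the head noun immediately before it.
Its filler is the head noun "parcel", at word 7.

7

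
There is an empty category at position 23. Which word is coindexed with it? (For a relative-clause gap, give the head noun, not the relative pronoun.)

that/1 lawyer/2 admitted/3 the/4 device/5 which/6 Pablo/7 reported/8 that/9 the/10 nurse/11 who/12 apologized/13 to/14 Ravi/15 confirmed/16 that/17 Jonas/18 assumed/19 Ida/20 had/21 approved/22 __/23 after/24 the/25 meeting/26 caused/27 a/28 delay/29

The gap at 23 is the object of "approved", inside a relative clause.
The relative pronoun is "which" (word 6); it is bound by the head noun immediately before it.
Its filler is the head noun "device", at word 5.

5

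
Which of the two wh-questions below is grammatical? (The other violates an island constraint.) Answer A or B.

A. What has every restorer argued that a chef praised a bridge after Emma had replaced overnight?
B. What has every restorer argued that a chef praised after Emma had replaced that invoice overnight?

B

In A, the wh-phrase is extracted from inside an adjunct island (introduced by "after"), which blocks movement.
In B, the extraction path crosses only that-complement boundaries, which are transparent.
So B is grammatical.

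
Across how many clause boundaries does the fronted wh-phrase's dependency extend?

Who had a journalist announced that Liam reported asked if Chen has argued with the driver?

2

"who" is extracted from the subject of "asked".
Boundaries crossed, outermost first: [that], [Ø] — 2 in total.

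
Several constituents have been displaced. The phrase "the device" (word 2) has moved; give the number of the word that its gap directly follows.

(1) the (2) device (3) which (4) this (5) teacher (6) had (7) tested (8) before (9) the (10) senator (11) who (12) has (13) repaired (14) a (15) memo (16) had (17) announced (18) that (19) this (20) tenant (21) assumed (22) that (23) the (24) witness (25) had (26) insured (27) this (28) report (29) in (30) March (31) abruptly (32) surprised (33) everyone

The displaced element is "the device" (word 2).
It functions as the direct object of "tested", so the gap sits immediately after word 7 ("tested").
Base order: This teacher had tested the device before the senator who has repaired a memo had announced that this tenant assumed that the witness had insured this report in March abruptly.

7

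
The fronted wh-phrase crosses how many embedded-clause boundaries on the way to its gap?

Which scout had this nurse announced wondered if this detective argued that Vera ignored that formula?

"which scout" is extracted from the subject of "wondered".
Boundaries crossed, outermost first: [Ø] — 1 in total.

1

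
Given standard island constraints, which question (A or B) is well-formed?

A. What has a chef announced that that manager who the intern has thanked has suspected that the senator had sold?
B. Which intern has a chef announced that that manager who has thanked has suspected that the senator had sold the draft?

A

In B, the wh-phrase is extracted from inside a complex-NP island (relative clause) (introduced by "who"), which blocks movement.
In A, the extraction path crosses only that-complement boundaries, which are transparent.
So A is grammatical.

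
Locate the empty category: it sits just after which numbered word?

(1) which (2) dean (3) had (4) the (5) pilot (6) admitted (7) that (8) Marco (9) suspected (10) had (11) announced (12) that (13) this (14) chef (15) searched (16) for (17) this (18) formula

The displaced element is "which dean" (word 2).
It is linked across 2 clause boundaries (that → Ø).
It functions as the subject of "announced", so the gap sits immediately after word 9 ("suspected").
Base order: The pilot had admitted that Marco suspected that which dean had announced that this chef searched for this formula.

9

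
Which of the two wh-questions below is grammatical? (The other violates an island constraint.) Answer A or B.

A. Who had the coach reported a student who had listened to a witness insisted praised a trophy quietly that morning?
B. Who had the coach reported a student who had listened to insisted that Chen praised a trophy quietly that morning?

In B, the wh-phrase is extracted from inside a complex-NP island (relative clause) (introduced by "who"), which blocks movement.
In A, the extraction path crosses only that-complement boundaries, which are transparent.
So A is grammatical.

A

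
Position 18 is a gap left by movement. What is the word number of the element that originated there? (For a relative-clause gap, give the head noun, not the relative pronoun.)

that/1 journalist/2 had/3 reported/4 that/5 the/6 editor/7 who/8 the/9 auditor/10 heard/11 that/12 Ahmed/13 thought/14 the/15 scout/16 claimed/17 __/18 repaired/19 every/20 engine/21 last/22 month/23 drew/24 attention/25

The gap at 18 is the subject of "repaired", inside a relative clause.
The relative pronoun is "who" (word 8); it is bound by the head noun immediately before it.
Its filler is the head noun "editor", at word 7.

7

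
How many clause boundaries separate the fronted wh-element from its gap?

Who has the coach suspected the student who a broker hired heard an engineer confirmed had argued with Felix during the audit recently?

3

"who" is extracted from the subject of "argued".
Boundaries crossed, outermost first: [Ø], [Ø], [Ø] — 3 in total.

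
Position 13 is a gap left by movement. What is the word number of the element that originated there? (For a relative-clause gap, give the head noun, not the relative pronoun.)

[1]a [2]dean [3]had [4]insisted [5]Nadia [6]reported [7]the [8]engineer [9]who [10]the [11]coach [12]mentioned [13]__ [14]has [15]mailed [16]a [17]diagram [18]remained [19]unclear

8

The gap at 13 is the subject of "mailed", inside a relative clause.
The relative pronoun is "who" (word 9); it is bound by the head noun immediately before it.
Its filler is the head noun "engineer", at word 8.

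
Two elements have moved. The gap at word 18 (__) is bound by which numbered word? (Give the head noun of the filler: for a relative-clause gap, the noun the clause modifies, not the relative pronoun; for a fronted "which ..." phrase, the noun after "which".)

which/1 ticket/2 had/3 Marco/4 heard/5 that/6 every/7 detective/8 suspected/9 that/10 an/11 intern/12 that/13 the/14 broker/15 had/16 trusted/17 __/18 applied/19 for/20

The marked gap is inside the relative clause, the direct object of "trusted".
Its filler is the head noun "intern" (via "that"), at word 12.
(The other dependency links word 2 to a gap after word 20.)

12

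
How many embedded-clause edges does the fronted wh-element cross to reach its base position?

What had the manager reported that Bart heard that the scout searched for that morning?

"what" is extracted from the PP object of "searched".
Boundaries crossed, outermost first: [that], [that] — 2 in total.

2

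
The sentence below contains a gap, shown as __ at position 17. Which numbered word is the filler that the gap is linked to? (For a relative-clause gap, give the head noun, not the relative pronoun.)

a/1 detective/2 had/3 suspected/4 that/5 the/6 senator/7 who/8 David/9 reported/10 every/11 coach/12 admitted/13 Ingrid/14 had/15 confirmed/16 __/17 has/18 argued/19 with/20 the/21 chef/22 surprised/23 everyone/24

The gap at 17 is the subject of "argued", inside a relative clause.
The relative pronoun is "who" (word 8); it is bound by the head noun immediately before it.
Its filler is the head noun "senator", at word 7.

7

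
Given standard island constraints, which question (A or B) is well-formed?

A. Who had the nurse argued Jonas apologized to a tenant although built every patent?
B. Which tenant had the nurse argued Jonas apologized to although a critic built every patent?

In A, the wh-phrase is extracted from inside an adjunct island (introduced by "although"), which blocks movement.
In B, the extraction path crosses only that-complement boundaries, which are transparent.
So B is grammatical.

B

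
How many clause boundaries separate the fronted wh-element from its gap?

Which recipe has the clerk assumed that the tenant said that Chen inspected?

2

"which recipe" is extracted from the object of "inspected".
Boundaries crossed, outermost first: [that], [that] — 2 in total.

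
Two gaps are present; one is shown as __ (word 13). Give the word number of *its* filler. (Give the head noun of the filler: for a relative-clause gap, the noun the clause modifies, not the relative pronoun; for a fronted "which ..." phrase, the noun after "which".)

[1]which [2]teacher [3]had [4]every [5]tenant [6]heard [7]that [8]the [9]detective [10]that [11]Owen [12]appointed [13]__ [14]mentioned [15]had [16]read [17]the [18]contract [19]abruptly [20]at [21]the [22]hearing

9

The marked gap is inside the relative clause, the direct object of "appointed".
Its filler is the head noun "detective" (via "that"), at word 9.
(The other dependency links word 2 to a gap after word 14.)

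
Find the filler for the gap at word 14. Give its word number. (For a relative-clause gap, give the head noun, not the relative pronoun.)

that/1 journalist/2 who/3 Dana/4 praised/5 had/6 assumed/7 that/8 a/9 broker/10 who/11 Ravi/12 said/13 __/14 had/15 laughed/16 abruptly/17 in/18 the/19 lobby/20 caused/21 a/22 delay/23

The gap at 14 is the subject of "laughed", inside a relative clause.
The relative pronoun is "who" (word 11); it is bound by the head noun immediately before it.
Its filler is the head noun "broker", at word 10.

10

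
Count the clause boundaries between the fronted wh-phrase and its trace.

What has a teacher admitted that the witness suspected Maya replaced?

2

"what" is extracted from the object of "replaced".
Boundaries crossed, outermost first: [that], [Ø] — 2 in total.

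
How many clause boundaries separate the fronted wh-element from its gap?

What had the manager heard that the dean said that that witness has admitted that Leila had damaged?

3

"what" is extracted from the object of "damaged".
Boundaries crossed, outermost first: [that], [that], [that] — 3 in total.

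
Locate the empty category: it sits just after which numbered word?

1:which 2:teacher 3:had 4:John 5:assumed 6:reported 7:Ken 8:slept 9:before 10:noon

5

The displaced element is "which teacher" (word 2).
It is linked across 1 clause boundary (Ø).
It functions as the subject of "reported", so the gap sits immediately after word 5 ("assumed").
Base order: John had assumed that which teacher reported Ken slept before noon.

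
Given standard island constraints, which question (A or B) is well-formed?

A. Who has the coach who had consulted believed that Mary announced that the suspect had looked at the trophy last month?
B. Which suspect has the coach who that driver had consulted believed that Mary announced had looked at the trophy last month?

B

In A, the wh-phrase is extracted from inside a complex-NP island (relative clause) (introduced by "who"), which blocks movement.
In B, the extraction path crosses only that-complement boundaries, which are transparent.
So B is grammatical.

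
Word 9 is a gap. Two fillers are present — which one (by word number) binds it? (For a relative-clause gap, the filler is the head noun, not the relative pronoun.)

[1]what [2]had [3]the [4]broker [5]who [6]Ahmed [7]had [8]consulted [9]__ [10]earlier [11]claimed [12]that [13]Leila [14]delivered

4

The marked gap is inside the relative clause, the direct object of "consulted".
Its filler is the head noun "broker" (via "who"), at word 4.
(The other dependency links word 1 to a gap after word 14.)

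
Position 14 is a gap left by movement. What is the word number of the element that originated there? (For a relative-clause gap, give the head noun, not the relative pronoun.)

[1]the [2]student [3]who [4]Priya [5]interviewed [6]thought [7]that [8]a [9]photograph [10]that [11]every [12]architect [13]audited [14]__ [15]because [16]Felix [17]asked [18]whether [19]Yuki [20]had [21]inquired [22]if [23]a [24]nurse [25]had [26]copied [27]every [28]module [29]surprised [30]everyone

9

The gap at 14 is the object of "audited", inside a relative clause.
The relative pronoun is "that" (word 10); it is bound by the head noun immediately before it.
Its filler is the head noun "photograph", at word 9.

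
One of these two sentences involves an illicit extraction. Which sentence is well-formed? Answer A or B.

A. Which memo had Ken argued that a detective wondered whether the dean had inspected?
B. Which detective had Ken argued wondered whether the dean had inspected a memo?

In A, the wh-phrase is extracted from inside a wh-island (introduced by "whether"), which blocks movement.
In B, the extraction path crosses only that-complement boundaries, which are transparent.
So B is grammatical.

B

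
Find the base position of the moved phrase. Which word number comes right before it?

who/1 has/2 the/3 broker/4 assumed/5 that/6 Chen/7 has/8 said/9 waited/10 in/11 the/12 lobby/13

The displaced element is "who" (word 1).
It is linked across 2 clause boundaries (that → Ø).
It functions as the subject of "waited", so the gap sits immediately after word 9 ("said").
Base order: The broker has assumed that Chen has said who waited in the lobby.

9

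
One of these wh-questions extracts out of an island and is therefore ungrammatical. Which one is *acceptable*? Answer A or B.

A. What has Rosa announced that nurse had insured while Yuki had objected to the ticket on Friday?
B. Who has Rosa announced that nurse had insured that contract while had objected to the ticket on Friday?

A

In B, the wh-phrase is extracted from inside an adjunct island (introduced by "while"), which blocks movement.
In A, the extraction path crosses only that-complement boundaries, which are transparent.
So A is grammatical.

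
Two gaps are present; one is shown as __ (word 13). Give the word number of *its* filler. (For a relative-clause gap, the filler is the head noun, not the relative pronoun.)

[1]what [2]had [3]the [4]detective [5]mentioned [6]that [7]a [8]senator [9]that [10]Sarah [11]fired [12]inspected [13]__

1

The marked gap is the direct object of "inspected".
Its filler is the fronted wh-phrase "what", at word 1.
(The other dependency links word 8 to a gap after word 11.)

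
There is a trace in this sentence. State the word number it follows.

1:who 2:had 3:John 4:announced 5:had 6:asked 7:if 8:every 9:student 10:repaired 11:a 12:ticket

4

The displaced element is "who" (word 1).
It is linked across 1 clause boundary (Ø).
It functions as the subject of "asked", so the gap sits immediately after word 4 ("announced").
Base order: John had announced who had asked if every student repaired a ticket.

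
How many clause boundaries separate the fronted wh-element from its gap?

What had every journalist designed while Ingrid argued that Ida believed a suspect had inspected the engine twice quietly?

0

"what" originates inside the matrix clause — no clause boundary is crossed.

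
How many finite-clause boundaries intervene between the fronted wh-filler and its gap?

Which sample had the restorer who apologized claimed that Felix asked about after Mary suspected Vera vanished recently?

1

"which sample" is extracted from the PP object of "asked".
Boundaries crossed, outermost first: [that] — 1 in total.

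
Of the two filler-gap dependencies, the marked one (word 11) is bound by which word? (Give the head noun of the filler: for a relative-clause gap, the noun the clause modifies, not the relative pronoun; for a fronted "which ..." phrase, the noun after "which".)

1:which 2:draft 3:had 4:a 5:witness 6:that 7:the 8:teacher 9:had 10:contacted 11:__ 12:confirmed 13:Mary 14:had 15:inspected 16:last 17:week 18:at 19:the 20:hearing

5

The marked gap is inside the relative clause, the direct object of "contacted".
Its filler is the head noun "witness" (via "that"), at word 5.
(The other dependency links word 2 to a gap after word 15.)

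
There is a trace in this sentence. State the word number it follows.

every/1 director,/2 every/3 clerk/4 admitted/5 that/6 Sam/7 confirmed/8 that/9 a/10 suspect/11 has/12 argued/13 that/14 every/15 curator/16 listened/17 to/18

The displaced element is "every director" (word 2).
It is linked across 3 clause boundaries (that → that → that).
It functions as the object of the preposition "to" of "listened", so the gap sits immediately after word 18 ("to").
Base order: Every clerk admitted that Sam confirmed that a suspect has argued that every curator listened to every director.

18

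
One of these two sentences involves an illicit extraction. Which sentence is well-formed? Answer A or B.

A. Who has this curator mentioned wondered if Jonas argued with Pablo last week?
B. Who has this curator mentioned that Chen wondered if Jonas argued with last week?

A

In B, the wh-phrase is extracted from inside a wh-island (introduced by "if"), which blocks movement.
In A, the extraction path crosses only that-complement boundaries, which are transparent.
So A is grammatical.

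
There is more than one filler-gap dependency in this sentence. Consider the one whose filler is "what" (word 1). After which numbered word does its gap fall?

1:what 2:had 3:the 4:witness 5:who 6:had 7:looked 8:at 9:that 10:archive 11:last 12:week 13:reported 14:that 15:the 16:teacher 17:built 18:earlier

17

The displaced element is "what" (word 1).
It is linked across 1 clause boundary (that).
It functions as the direct object of "built", so the gap sits immediately after word 17 ("built").
Base order: The witness who had looked at that archive last week had reported that the teacher built what earlier.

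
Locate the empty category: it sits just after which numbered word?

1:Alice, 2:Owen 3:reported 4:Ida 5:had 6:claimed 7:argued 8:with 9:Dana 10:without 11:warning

The displaced element is "Alice" (word 1).
It is linked across 2 clause boundaries (Ø → Ø).
It functions as the subject of "argued", so the gap sits immediately after word 6 ("claimed").
Base order: Owen reported Ida had claimed that Alice argued with Dana without warning.

6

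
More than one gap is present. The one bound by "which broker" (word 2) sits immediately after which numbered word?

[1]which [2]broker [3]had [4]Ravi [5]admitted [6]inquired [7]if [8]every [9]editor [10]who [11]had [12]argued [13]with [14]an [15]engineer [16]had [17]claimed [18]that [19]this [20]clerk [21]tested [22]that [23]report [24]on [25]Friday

The displaced element is "which broker" (word 2).
It is linked across 1 clause boundary (Ø).
It functions as the subject of "inquired", so the gap sits immediately after word 5 ("admitted").
Base order: Ravi had admitted that which broker inquired if every editor who had argued with an engineer had claimed that this clerk tested that report on Friday.

5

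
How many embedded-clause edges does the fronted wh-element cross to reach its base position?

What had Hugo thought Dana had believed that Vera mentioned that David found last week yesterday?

3

"what" is extracted from the object of "found".
Boundaries crossed, outermost first: [Ø], [that], [that] — 3 in total.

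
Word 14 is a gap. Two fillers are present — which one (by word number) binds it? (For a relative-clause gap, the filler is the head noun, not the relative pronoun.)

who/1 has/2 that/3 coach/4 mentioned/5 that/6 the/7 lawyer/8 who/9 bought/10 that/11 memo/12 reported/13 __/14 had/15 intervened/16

1

The marked gap is the subject of "intervened".
Its filler is the fronted wh-phrase "who", at word 1.
(The other dependency links word 8 to a gap after word 9.)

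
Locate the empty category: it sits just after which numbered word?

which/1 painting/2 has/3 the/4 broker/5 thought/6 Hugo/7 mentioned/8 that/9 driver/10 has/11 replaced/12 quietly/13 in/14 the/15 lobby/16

12

The displaced element is "which painting" (word 2).
It is linked across 2 clause boundaries (Ø → Ø).
It functions as the direct object of "replaced", so the gap sits immediately after word 12 ("replaced").
Base order: The broker has thought Hugo mentioned that driver has replaced which painting quietly in the lobby.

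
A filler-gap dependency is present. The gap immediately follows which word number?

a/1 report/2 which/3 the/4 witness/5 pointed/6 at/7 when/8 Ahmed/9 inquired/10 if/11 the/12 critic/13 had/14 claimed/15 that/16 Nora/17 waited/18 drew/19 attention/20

The displaced element is "a report" (word 2).
It functions as the object of the preposition "at" of "pointed", so the gap sits immediately after word 7 ("at").
Base order: The witness pointed at a report when Ahmed inquired if the critic had claimed that Nora waited.

7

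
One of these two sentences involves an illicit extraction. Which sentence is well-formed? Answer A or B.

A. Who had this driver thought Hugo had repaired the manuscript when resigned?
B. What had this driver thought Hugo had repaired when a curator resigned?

B

In A, the wh-phrase is extracted from inside an adjunct island (introduced by "when"), which blocks movement.
In B, the extraction path crosses only that-complement boundaries, which are transparent.
So B is grammatical.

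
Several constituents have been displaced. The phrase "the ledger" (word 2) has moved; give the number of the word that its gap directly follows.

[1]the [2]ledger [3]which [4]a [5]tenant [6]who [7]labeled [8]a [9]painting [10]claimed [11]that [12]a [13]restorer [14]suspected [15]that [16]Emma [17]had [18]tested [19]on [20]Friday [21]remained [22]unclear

The displaced element is "the ledger" (word 2).
It is linked across 2 clause boundaries (that → that).
It functions as the direct object of "tested", so the gap sits immediately after word 18 ("tested").
Base order: A tenant who labeled a painting claimed that a restorer suspected that Emma had tested the ledger on Friday.

18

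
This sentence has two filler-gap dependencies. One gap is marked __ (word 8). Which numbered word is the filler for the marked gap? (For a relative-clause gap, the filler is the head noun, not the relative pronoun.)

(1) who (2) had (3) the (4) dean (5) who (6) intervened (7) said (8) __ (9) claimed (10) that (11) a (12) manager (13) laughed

The marked gap is the subject of "claimed".
Its filler is the fronted wh-phrase "who", at word 1.
(The other dependency links word 4 to a gap after word 5.)

1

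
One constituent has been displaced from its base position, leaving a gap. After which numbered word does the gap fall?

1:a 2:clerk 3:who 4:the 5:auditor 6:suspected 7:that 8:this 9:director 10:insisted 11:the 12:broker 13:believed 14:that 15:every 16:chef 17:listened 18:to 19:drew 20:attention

The displaced element is "a clerk" (word 2).
It is linked across 3 clause boundaries (that → Ø → that).
It functions as the object of the preposition "to" of "listened", so the gap sits immediately after word 18 ("to").
Base order: The auditor suspected that this director insisted the broker believed that every chef listened to a clerk.

18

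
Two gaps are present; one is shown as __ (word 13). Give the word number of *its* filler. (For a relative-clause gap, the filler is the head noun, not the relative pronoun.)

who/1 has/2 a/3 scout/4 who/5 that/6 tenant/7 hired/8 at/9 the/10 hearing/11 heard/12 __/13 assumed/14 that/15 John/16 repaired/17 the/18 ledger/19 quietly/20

1

The marked gap is the subject of "assumed".
Its filler is the fronted wh-phrase "who", at word 1.
(The other dependency links word 4 to a gap after word 8.)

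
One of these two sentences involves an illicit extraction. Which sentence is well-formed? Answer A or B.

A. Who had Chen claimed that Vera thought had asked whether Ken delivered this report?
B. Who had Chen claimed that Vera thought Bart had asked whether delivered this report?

In B, the wh-phrase is extracted from inside a wh-island (introduced by "whether"), which blocks movement.
In A, the extraction path crosses only that-complement boundaries, which are transparent.
So A is grammatical.

A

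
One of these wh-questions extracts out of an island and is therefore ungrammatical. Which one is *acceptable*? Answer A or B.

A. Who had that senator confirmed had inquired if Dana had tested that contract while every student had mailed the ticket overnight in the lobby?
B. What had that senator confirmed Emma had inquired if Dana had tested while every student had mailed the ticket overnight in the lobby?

In B, the wh-phrase is extracted from inside a wh-island (introduced by "if"), which blocks movement.
In A, the extraction path crosses only that-complement boundaries, which are transparent.
So A is grammatical.

A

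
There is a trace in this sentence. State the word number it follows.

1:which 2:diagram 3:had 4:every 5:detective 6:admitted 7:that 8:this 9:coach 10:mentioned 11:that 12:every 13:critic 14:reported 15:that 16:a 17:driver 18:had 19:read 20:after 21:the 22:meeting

19

The displaced element is "which diagram" (word 2).
It is linked across 3 clause boundaries (that → that → that).
It functions as the direct object of "read", so the gap sits immediately after word 19 ("read").
Base order: Every detective had admitted that this coach mentioned that every critic reported that a driver had read which diagram after the meeting.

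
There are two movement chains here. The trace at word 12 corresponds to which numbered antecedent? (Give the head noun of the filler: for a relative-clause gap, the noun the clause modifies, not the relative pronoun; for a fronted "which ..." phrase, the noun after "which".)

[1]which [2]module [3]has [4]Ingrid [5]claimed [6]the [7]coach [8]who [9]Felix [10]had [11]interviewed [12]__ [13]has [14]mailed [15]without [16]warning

The marked gap is inside the relative clause, the direct object of "interviewed".
Its filler is the head noun "coach" (via "who"), at word 7.
(The other dependency links word 2 to a gap after word 14.)

7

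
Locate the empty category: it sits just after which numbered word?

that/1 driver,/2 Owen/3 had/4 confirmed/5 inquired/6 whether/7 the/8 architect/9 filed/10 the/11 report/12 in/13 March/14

The displaced element is "that driver" (word 2).
It is linked across 1 clause boundary (Ø).
It functions as the subject of "inquired", so the gap sits immediately after word 5 ("confirmed").
Base order: Owen had confirmed that driver inquired whether the architect filed the report in March.

5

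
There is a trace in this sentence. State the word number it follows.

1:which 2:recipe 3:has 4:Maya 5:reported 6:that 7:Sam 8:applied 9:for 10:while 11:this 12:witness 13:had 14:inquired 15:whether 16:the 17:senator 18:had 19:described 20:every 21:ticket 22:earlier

9

The displaced element is "which recipe" (word 2).
It is linked across 1 clause boundary (that).
It functions as the object of the preposition "for" of "applied", so the gap sits immediately after word 9 ("for").
Base order: Maya has reported that Sam applied for which recipe while this witness had inquired whether the senator had described every ticket earlier.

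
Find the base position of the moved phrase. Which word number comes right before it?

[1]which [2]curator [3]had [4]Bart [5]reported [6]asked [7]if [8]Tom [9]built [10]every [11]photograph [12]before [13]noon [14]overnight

5

The displaced element is "which curator" (word 2).
It is linked across 1 clause boundary (Ø).
It functions as the subject of "asked", so the gap sits immediately after word 5 ("reported").
Base order: Bart had reported that which curator asked if Tom built every photograph before noon overnight.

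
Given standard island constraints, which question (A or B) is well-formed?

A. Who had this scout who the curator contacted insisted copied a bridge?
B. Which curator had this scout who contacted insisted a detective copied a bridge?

In B, the wh-phrase is extracted from inside a complex-NP island (relative clause) (introduced by "who"), which blocks movement.
In A, the extraction path crosses only that-complement boundaries, which are transparent.
So A is grammatical.

A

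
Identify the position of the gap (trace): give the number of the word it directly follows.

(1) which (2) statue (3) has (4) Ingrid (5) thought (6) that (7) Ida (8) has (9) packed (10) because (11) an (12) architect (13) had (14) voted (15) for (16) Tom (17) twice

The displaced element is "which statue" (word 2).
It is linked across 1 clause boundary (that).
It functions as the direct object of "packed", so the gap sits immediately after word 9 ("packed").
Base order: Ingrid has thought that Ida has packed which statue because an architect had voted for Tom twice.

9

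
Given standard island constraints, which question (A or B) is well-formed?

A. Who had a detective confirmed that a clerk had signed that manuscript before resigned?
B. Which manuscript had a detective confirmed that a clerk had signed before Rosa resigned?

B

In A, the wh-phrase is extracted from inside an adjunct island (introduced by "before"), which blocks movement.
In B, the extraction path crosses only that-complement boundaries, which are transparent.
So B is grammatical.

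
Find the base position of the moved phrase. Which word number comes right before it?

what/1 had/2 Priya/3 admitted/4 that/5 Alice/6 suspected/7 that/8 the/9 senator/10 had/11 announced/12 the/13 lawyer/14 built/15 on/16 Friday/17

15

The displaced element is "what" (word 1).
It is linked across 3 clause boundaries (that → that → Ø).
It functions as the direct object of "built", so the gap sits immediately after word 15 ("built").
Base order: Priya had admitted that Alice suspected that the senator had announced the lawyer built what on Friday.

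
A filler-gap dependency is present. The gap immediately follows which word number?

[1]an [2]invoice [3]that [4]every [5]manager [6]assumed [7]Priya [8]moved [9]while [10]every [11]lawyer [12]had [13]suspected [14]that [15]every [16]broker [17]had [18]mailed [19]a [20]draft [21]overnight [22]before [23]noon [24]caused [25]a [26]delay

8

The displaced element is "an invoice" (word 2).
It is linked across 1 clause boundary (Ø).
It functions as the direct object of "moved", so the gap sits immediately after word 8 ("moved").
Base order: Every manager assumed Priya moved an invoice while every lawyer had suspected that every broker had mailed a draft overnight before noon.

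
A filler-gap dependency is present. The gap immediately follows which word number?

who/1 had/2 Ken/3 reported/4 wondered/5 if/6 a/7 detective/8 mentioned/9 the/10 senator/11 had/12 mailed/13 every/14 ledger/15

4

The displaced element is "who" (word 1).
It is linked across 1 clause boundary (Ø).
It functions as the subject of "wondered", so the gap sits immediately after word 4 ("reported").
Base order: Ken had reported that who wondered if a detective mentioned the senator had mailed every ledger.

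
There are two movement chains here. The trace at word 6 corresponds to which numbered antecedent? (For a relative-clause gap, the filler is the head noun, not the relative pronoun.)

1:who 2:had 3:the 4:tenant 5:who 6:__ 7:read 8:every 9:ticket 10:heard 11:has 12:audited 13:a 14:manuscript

4

The marked gap is inside the relative clause, the subject of "read".
Its filler is the head noun "tenant" (via "who"), at word 4.
(The other dependency links word 1 to a gap after word 10.)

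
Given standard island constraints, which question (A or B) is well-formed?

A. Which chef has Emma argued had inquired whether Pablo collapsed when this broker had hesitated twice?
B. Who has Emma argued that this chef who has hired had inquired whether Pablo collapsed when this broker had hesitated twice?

A

In B, the wh-phrase is extracted from inside a complex-NP island (relative clause) (introduced by "who"), which blocks movement.
In A, the extraction path crosses only that-complement boundaries, which are transparent.
So A is grammatical.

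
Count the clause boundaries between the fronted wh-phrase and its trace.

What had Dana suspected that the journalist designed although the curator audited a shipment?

1

"what" is extracted from the object of "designed".
Boundaries crossed, outermost first: [that] — 1 in total.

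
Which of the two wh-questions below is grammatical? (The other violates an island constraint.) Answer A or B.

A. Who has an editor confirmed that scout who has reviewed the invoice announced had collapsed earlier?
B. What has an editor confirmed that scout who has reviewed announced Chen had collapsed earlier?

A

In B, the wh-phrase is extracted from inside a complex-NP island (relative clause) (introduced by "who"), which blocks movement.
In A, the extraction path crosses only that-complement boundaries, which are transparent.
So A is grammatical.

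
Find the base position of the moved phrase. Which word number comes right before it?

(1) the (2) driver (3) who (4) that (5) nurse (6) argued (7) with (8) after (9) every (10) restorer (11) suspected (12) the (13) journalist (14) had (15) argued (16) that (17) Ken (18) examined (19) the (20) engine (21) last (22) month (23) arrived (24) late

7

The displaced element is "the driver" (word 2).
It functions as the object of the preposition "with" of "argued", so the gap sits immediately after word 7 ("with").
Base order: That nurse argued with the driver after every restorer suspected the journalist had argued that Ken examined the engine last month.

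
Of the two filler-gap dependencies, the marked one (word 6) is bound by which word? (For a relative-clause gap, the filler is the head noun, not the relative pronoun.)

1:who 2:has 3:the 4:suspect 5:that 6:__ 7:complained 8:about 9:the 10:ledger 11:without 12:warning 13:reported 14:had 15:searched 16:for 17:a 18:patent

4

The marked gap is inside the relative clause, the subject of "complained".
Its filler is the head noun "suspect" (via "that"), at word 4.
(The other dependency links word 1 to a gap after word 13.)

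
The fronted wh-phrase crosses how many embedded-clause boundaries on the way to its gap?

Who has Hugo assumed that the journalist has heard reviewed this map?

"who" is extracted from the subject of "reviewed".
Boundaries crossed, outermost first: [that], [Ø] — 2 in total.

2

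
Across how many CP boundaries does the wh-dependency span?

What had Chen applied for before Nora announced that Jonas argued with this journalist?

"what" originates inside the matrix clause — no clause boundary is crossed.

0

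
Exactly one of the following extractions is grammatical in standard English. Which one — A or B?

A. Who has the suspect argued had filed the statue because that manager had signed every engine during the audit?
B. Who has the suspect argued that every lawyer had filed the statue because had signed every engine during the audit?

In B, the wh-phrase is extracted from inside an adjunct island (introduced by "because"), which blocks movement.
In A, the extraction path crosses only that-complement boundaries, which are transparent.
So A is grammatical.

A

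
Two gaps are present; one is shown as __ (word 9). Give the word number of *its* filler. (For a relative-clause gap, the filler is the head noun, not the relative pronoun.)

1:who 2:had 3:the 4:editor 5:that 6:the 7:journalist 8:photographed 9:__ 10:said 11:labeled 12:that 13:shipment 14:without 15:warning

The marked gap is inside the relative clause, the direct object of "photographed".
Its filler is the head noun "editor" (via "that"), at word 4.
(The other dependency links word 1 to a gap after word 10.)

4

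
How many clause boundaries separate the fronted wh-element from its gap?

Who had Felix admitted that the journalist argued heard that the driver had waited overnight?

"who" is extracted from the subject of "heard".
Boundaries crossed, outermost first: [that], [Ø] — 2 in total.

2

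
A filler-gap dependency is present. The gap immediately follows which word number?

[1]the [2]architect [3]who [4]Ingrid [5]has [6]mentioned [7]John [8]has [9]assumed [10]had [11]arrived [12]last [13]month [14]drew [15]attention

9

The displaced element is "the architect" (word 2).
It is linked across 2 clause boundaries (Ø → Ø).
It functions as the subject of "arrived", so the gap sits immediately after word 9 ("assumed").
Base order: Ingrid has mentioned John has assumed that the architect had arrived last month.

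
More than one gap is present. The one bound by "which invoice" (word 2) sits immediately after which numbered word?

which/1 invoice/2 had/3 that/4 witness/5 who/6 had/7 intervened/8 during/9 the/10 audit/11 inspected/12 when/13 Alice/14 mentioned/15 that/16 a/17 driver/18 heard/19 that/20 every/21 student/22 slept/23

12

The displaced element is "which invoice" (word 2).
It functions as the direct object of "inspected", so the gap sits immediately after word 12 ("inspected").
Base order: That witness who had intervened during the audit had inspected which invoice when Alice mentioned that a driver heard that every student slept.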